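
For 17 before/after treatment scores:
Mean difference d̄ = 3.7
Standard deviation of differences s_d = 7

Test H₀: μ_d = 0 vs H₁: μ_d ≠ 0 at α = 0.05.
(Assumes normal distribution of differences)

Answer: t = 2.1794, reject H₀

Derivation:
df = n - 1 = 16
SE = s_d/√n = 7/√17 = 1.6977
t = d̄/SE = 3.7/1.6977 = 2.1794
Critical value: t_{0.025,16} = ±2.120
p-value ≈ 0.0446
Decision: reject H₀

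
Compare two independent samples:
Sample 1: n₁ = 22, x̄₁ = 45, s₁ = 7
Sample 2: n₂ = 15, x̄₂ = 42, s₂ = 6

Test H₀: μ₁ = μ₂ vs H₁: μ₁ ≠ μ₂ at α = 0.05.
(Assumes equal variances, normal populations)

Answer: t = 1.3537, fail to reject H₀

Derivation:
Pooled variance: s²_p = [21×7² + 14×6²]/(35) = 43.8000
s_p = 6.6182
SE = s_p×√(1/n₁ + 1/n₂) = 6.6182×√(1/22 + 1/15) = 2.2161
t = (x̄₁ - x̄₂)/SE = (45 - 42)/2.2161 = 1.3537
df = 35, t-critical = ±2.030
Decision: fail to reject H₀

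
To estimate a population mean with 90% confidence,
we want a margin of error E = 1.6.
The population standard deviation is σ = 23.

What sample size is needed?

Answer: n = 560

Derivation:
z_0.05 = 1.645
n = (z×σ/E)² = (1.645×23/1.6)²
n = 559.1747
Round up: n = 560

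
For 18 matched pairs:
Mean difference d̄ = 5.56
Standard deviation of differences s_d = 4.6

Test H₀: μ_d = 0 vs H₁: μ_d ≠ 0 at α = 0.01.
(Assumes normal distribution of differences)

df = n - 1 = 17
SE = s_d/√n = 4.6/√18 = 1.0842
t = d̄/SE = 5.56/1.0842 = 5.1282
Critical value: t_{0.005,17} = ±2.898
p-value ≈ 0.0001
Decision: reject H₀

Answer: t = 5.1282, reject H₀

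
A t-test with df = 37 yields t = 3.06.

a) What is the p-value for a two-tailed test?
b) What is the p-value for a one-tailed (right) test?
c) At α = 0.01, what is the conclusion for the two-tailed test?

Using t-distribution with df = 37:
a) Two-tailed: p = 2×P(T > 3.06) = 0.0041
b) One-tailed: p = P(T > 3.06) = 0.0021
c) 0.0041 < 0.01, reject H₀

Answer: a) 0.0041, b) 0.0021, c) reject H₀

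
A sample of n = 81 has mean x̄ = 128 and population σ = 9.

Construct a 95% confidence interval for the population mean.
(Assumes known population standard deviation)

Answer: (126.0400, 129.9600)

Derivation:
Confidence level: 95%, α = 0.05
z_0.025 = 1.960
SE = σ/√n = 9/√81 = 1.0000
Margin of error = 1.960 × 1.0000 = 1.9600
CI: x̄ ± margin = 128 ± 1.9600
CI: (126.0400, 129.9600)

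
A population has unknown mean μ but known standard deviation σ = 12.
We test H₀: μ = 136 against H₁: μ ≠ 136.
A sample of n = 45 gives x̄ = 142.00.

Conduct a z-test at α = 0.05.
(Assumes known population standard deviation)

Answer: z = 3.3540, reject H₀

Derivation:
Standard error: SE = σ/√n = 12/√45 = 1.7889
z-statistic: z = (x̄ - μ₀)/SE = (142.00 - 136)/1.7889 = 3.3540
Critical value: ±1.960
p-value = 0.0008
Decision: reject H₀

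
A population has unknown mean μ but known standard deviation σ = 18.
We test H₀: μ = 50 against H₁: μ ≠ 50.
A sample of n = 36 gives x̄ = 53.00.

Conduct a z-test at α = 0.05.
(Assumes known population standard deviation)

Standard error: SE = σ/√n = 18/√36 = 3.0000
z-statistic: z = (x̄ - μ₀)/SE = (53.00 - 50)/3.0000 = 1.0000
Critical value: ±1.960
p-value = 0.3173
Decision: fail to reject H₀

Answer: z = 1.0000, fail to reject H₀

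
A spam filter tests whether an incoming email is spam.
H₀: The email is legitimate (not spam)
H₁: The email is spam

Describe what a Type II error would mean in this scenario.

Answer: Letting a spam email through to the inbox

Derivation:
A Type I error (probability α) occurs when we reject a true H₀.
A Type II error (probability β) occurs when we fail to reject a false H₀.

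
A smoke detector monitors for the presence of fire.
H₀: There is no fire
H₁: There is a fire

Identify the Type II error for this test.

A Type I error (probability α) occurs when we reject a true H₀.
A Type II error (probability β) occurs when we fail to reject a false H₀.

Answer: The alarm fails to sound when there actually is a fire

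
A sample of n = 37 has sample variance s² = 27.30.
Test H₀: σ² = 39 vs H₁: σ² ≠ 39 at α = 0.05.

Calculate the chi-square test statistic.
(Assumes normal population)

df = n - 1 = 36
χ² = (n-1)s²/σ₀² = 36×27.30/39 = 25.2000
Critical values: χ²_{0.975,36} = 21.336, χ²_{0.025,36} = 54.437
Rejection region: χ² < 21.336 or χ² > 54.437
Decision: fail to reject H₀

Answer: χ² = 25.2000, fail to reject H₀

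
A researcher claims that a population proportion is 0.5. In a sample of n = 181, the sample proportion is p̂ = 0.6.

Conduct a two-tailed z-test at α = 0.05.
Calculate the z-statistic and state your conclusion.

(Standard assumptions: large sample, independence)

Answer: z = 2.6907, reject H₀

Derivation:
H₀: p = 0.5, H₁: p ≠ 0.5
Standard error: SE = √(p₀(1-p₀)/n) = √(0.5×0.5/181) = 0.037165
z-statistic: z = (p̂ - p₀)/SE = (0.6 - 0.5)/0.037165 = 2.6907
Critical value: z_0.025 = ±1.960
p-value = 0.0071
Decision: reject H₀ at α = 0.05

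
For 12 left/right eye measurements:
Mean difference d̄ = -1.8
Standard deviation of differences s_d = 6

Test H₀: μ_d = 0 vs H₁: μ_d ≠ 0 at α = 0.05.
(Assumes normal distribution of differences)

df = n - 1 = 11
SE = s_d/√n = 6/√12 = 1.7321
t = d̄/SE = -1.8/1.7321 = -1.0392
Critical value: t_{0.025,11} = ±2.201
p-value ≈ 0.3210
Decision: fail to reject H₀

Answer: t = -1.0392, fail to reject H₀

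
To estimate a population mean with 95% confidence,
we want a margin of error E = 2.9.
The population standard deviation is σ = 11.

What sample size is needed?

Answer: n = 56

Derivation:
z_0.025 = 1.960
n = (z×σ/E)² = (1.960×11/2.9)²
n = 55.2715
Round up: n = 56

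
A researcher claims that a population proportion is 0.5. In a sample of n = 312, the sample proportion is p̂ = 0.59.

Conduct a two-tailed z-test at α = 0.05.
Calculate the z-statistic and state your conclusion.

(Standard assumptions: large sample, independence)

H₀: p = 0.5, H₁: p ≠ 0.5
Standard error: SE = √(p₀(1-p₀)/n) = √(0.5×0.5/312) = 0.028307
z-statistic: z = (p̂ - p₀)/SE = (0.59 - 0.5)/0.028307 = 3.1794
Critical value: z_0.025 = ±1.960
p-value = 0.0015
Decision: reject H₀ at α = 0.05

Answer: z = 3.1794, reject H₀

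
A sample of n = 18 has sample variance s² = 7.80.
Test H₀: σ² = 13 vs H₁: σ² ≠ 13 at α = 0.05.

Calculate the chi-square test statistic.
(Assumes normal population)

df = n - 1 = 17
χ² = (n-1)s²/σ₀² = 17×7.80/13 = 10.2000
Critical values: χ²_{0.975,17} = 7.564, χ²_{0.025,17} = 30.191
Rejection region: χ² < 7.564 or χ² > 30.191
Decision: fail to reject H₀

Answer: χ² = 10.2000, fail to reject H₀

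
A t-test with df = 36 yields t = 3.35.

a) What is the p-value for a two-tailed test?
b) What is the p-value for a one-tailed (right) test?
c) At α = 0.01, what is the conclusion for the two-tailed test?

Answer: a) 0.0019, b) 0.0010, c) reject H₀

Derivation:
Using t-distribution with df = 36:
a) Two-tailed: p = 2×P(T > 3.35) = 0.0019
b) One-tailed: p = P(T > 3.35) = 0.0010
c) 0.0019 < 0.01, reject H₀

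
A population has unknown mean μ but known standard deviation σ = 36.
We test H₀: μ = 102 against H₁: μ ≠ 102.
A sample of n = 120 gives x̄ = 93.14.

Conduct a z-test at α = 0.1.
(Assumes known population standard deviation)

Answer: z = -2.6960, reject H₀

Derivation:
Standard error: SE = σ/√n = 36/√120 = 3.2863
z-statistic: z = (x̄ - μ₀)/SE = (93.14 - 102)/3.2863 = -2.6960
Critical value: ±1.645
p-value = 0.0070
Decision: reject H₀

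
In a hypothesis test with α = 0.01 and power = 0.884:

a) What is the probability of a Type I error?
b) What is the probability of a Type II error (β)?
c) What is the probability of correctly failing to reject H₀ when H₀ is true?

a) Type I error probability = α = 0.01
b) Power = P(reject H₀ | H₁ true) = 1 - β = 0.884, so Type II error probability = β = 1 - Power = 0.116
c) P(fail to reject H₀ | H₀ true) = 1 - α = 0.99

Answer: a) 0.01, b) 0.116, c) 0.99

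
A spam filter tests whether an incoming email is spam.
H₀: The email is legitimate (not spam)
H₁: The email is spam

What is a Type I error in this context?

A Type I error (probability α) occurs when we reject a true H₀.
A Type II error (probability β) occurs when we fail to reject a false H₀.

Answer: Marking a legitimate email as spam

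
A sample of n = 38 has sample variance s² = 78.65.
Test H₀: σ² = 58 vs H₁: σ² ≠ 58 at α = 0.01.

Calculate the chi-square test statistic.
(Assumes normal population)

df = n - 1 = 37
χ² = (n-1)s²/σ₀² = 37×78.65/58 = 50.1733
Critical values: χ²_{0.995,37} = 18.586, χ²_{0.005,37} = 62.883
Rejection region: χ² < 18.586 or χ² > 62.883
Decision: fail to reject H₀

Answer: χ² = 50.1733, fail to reject H₀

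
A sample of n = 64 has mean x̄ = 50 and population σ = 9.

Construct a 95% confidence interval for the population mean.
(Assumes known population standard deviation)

Confidence level: 95%, α = 0.05
z_0.025 = 1.960
SE = σ/√n = 9/√64 = 1.1250
Margin of error = 1.960 × 1.1250 = 2.2050
CI: x̄ ± margin = 50 ± 2.2050
CI: (47.7950, 52.2050)

Answer: (47.7950, 52.2050)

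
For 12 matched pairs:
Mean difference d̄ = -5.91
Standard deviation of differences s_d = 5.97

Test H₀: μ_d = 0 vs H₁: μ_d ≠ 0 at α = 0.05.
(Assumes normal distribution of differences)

Answer: t = -3.4293, reject H₀

Derivation:
df = n - 1 = 11
SE = s_d/√n = 5.97/√12 = 1.7234
t = d̄/SE = -5.91/1.7234 = -3.4293
Critical value: t_{0.025,11} = ±2.201
p-value ≈ 0.0056
Decision: reject H₀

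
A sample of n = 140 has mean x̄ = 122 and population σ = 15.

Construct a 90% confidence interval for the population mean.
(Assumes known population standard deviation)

Answer: (119.9146, 124.0854)

Derivation:
Confidence level: 90%, α = 0.1
z_0.05 = 1.645
SE = σ/√n = 15/√140 = 1.2677
Margin of error = 1.645 × 1.2677 = 2.0854
CI: x̄ ± margin = 122 ± 2.0854
CI: (119.9146, 124.0854)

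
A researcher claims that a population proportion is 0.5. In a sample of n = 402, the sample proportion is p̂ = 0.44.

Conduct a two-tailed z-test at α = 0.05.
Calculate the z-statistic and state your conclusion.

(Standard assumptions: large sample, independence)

Answer: z = -2.4060, reject H₀

Derivation:
H₀: p = 0.5, H₁: p ≠ 0.5
Standard error: SE = √(p₀(1-p₀)/n) = √(0.5×0.5/402) = 0.024938
z-statistic: z = (p̂ - p₀)/SE = (0.44 - 0.5)/0.024938 = -2.4060
Critical value: z_0.025 = ±1.960
p-value = 0.0161
Decision: reject H₀ at α = 0.05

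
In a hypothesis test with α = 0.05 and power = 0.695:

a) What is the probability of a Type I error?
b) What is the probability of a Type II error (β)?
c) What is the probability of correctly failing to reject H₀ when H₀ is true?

Answer: a) 0.05, b) 0.305, c) 0.95

Derivation:
a) Type I error probability = α = 0.05
b) Power = P(reject H₀ | H₁ true) = 1 - β = 0.695, so Type II error probability = β = 1 - Power = 0.305
c) P(fail to reject H₀ | H₀ true) = 1 - α = 0.95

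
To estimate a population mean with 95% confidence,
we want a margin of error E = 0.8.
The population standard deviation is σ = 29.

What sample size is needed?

Answer: n = 5049

Derivation:
z_0.025 = 1.960
n = (z×σ/E)² = (1.960×29/0.8)²
n = 5048.1025
Round up: n = 5049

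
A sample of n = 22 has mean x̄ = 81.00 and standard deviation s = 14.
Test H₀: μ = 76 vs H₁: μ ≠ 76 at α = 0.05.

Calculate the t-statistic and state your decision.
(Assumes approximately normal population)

df = n - 1 = 21
SE = s/√n = 14/√22 = 2.9848
t = (x̄ - μ₀)/SE = (81.00 - 76)/2.9848 = 1.6752
Critical value: t_{0.025,21} = ±2.080
p-value ≈ 0.1087
Decision: fail to reject H₀

Answer: t = 1.6752, fail to reject H₀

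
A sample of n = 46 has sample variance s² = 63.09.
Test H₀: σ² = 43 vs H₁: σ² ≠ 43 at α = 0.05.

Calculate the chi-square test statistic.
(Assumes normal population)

Answer: χ² = 66.0244, reject H₀

Derivation:
df = n - 1 = 45
χ² = (n-1)s²/σ₀² = 45×63.09/43 = 66.0244
Critical values: χ²_{0.975,45} = 28.366, χ²_{0.025,45} = 65.410
Rejection region: χ² < 28.366 or χ² > 65.410
Decision: reject H₀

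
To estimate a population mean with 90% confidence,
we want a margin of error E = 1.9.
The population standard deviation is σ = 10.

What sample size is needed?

Answer: n = 75

Derivation:
z_0.05 = 1.645
n = (z×σ/E)² = (1.645×10/1.9)²
n = 74.9591
Round up: n = 75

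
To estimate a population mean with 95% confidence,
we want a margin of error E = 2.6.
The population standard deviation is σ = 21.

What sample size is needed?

z_0.025 = 1.960
n = (z×σ/E)² = (1.960×21/2.6)²
n = 250.6133
Round up: n = 251

Answer: n = 251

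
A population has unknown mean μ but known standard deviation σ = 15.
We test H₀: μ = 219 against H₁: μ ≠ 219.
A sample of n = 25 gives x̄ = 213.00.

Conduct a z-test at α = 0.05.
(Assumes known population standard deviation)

Answer: z = -2.0000, reject H₀

Derivation:
Standard error: SE = σ/√n = 15/√25 = 3.0000
z-statistic: z = (x̄ - μ₀)/SE = (213.00 - 219)/3.0000 = -2.0000
Critical value: ±1.960
p-value = 0.0455
Decision: reject H₀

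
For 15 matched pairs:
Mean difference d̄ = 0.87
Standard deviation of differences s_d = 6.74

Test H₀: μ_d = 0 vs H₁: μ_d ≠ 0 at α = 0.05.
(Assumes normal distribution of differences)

df = n - 1 = 14
SE = s_d/√n = 6.74/√15 = 1.7403
t = d̄/SE = 0.87/1.7403 = 0.4999
Critical value: t_{0.025,14} = ±2.145
p-value ≈ 0.6249
Decision: fail to reject H₀

Answer: t = 0.4999, fail to reject H₀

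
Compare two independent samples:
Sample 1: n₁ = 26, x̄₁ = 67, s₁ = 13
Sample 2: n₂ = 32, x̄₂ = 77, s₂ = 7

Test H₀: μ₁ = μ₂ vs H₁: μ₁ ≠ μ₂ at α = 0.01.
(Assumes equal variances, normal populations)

Pooled variance: s²_p = [25×13² + 31×7²]/(56) = 102.5714
s_p = 10.1278
SE = s_p×√(1/n₁ + 1/n₂) = 10.1278×√(1/26 + 1/32) = 2.6740
t = (x̄₁ - x̄₂)/SE = (67 - 77)/2.6740 = -3.7397
df = 56, t-critical = ±2.667
Decision: reject H₀

Answer: t = -3.7397, reject H₀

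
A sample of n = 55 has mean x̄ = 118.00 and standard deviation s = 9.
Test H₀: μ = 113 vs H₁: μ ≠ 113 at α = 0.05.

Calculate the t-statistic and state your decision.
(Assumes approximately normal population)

Answer: t = 4.1200, reject H₀

Derivation:
df = n - 1 = 54
SE = s/√n = 9/√55 = 1.2136
t = (x̄ - μ₀)/SE = (118.00 - 113)/1.2136 = 4.1200
Critical value: t_{0.025,54} = ±2.005
p-value ≈ 0.0001
Decision: reject H₀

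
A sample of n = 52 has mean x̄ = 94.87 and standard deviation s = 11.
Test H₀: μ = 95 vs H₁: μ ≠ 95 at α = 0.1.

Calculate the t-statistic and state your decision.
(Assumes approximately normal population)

df = n - 1 = 51
SE = s/√n = 11/√52 = 1.5254
t = (x̄ - μ₀)/SE = (94.87 - 95)/1.5254 = -0.0852
Critical value: t_{0.05,51} = ±1.675
p-value ≈ 0.9324
Decision: fail to reject H₀

Answer: t = -0.0852, fail to reject H₀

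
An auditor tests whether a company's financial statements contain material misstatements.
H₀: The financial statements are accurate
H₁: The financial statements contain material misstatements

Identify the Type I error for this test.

Type I error (α): Rejecting H₀ when H₀ is true
Type II error (β): Failing to reject H₀ when H₁ is true

Answer: Concluding the statements are misstated when they are actually accurate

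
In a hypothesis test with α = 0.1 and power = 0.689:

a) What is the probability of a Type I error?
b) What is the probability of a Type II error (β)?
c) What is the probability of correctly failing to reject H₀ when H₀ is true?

Answer: a) 0.1, b) 0.311, c) 0.9

Derivation:
a) Type I error probability = α = 0.1
b) Power = P(reject H₀ | H₁ true) = 1 - β = 0.689, so Type II error probability = β = 1 - Power = 0.311
c) P(fail to reject H₀ | H₀ true) = 1 - α = 0.9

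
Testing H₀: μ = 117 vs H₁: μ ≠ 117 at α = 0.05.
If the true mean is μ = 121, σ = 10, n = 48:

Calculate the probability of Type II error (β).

Answer: β ≈ 0.2086

Derivation:
SE = σ/√n = 10/√48 = 1.4434
Critical values: μ₀ ± z_0.025×SE = 117 ± 1.960×1.4434
Acceptance region: (114.1709, 119.8291)
Under H₁ (μ = 121): z_high = (119.8291 - 121)/1.4434 = -0.8112, z_low = (114.1709 - 121)/1.4434 = -4.7313
β = P(not reject | H₁) = Φ(-0.8112) - Φ(-4.7313) ≈ 0.2086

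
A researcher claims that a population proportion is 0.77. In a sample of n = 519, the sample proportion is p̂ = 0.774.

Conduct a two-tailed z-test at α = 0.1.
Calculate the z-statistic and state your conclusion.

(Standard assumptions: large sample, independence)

H₀: p = 0.77, H₁: p ≠ 0.77
Standard error: SE = √(p₀(1-p₀)/n) = √(0.77×0.23/519) = 0.018472
z-statistic: z = (p̂ - p₀)/SE = (0.774 - 0.77)/0.018472 = 0.2165
Critical value: z_0.05 = ±1.645
p-value = 0.8286
Decision: fail to reject H₀ at α = 0.1

Answer: z = 0.2165, fail to reject H₀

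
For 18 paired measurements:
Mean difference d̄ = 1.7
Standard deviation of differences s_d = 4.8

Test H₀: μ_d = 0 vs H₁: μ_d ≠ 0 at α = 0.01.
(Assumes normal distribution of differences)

df = n - 1 = 17
SE = s_d/√n = 4.8/√18 = 1.1314
t = d̄/SE = 1.7/1.1314 = 1.5026
Critical value: t_{0.005,17} = ±2.898
p-value ≈ 0.1513
Decision: fail to reject H₀

Answer: t = 1.5026, fail to reject H₀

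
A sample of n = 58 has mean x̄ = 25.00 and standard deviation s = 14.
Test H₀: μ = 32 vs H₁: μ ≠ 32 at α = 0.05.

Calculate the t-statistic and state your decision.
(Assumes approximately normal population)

df = n - 1 = 57
SE = s/√n = 14/√58 = 1.8383
t = (x̄ - μ₀)/SE = (25.00 - 32)/1.8383 = -3.8079
Critical value: t_{0.025,57} = ±2.002
p-value ≈ 0.0003
Decision: reject H₀

Answer: t = -3.8079, reject H₀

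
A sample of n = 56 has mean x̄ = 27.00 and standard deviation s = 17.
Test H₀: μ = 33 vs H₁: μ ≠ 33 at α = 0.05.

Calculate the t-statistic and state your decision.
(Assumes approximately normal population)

df = n - 1 = 55
SE = s/√n = 17/√56 = 2.2717
t = (x̄ - μ₀)/SE = (27.00 - 33)/2.2717 = -2.6412
Critical value: t_{0.025,55} = ±2.004
p-value ≈ 0.0107
Decision: reject H₀

Answer: t = -2.6412, reject H₀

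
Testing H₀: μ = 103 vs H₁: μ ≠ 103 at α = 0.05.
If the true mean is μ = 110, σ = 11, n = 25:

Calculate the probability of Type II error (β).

Answer: β ≈ 0.1109

Derivation:
SE = σ/√n = 11/√25 = 2.2000
Critical values: μ₀ ± z_0.025×SE = 103 ± 1.960×2.2000
Acceptance region: (98.6880, 107.3120)
Under H₁ (μ = 110): z_high = (107.3120 - 110)/2.2000 = -1.2218, z_low = (98.6880 - 110)/2.2000 = -5.1418
β = P(not reject | H₁) = Φ(-1.2218) - Φ(-5.1418) ≈ 0.1109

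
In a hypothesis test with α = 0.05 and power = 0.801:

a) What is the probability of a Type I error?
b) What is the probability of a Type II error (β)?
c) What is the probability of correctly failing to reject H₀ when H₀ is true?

a) Type I error probability = α = 0.05
b) Power = P(reject H₀ | H₁ true) = 1 - β = 0.801, so Type II error probability = β = 1 - Power = 0.199
c) P(fail to reject H₀ | H₀ true) = 1 - α = 0.95

Answer: a) 0.05, b) 0.199, c) 0.95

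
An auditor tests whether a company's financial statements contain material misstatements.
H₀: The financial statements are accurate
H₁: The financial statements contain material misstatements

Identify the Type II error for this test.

Answer: Failing to detect material misstatements that are actually present

Derivation:
Type I error (α): Rejecting H₀ when H₀ is true
Type II error (β): Failing to reject H₀ when H₁ is true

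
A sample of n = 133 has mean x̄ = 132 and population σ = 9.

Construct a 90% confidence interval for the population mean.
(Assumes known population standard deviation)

Answer: (130.7162, 133.2838)

Derivation:
Confidence level: 90%, α = 0.1
z_0.05 = 1.645
SE = σ/√n = 9/√133 = 0.7804
Margin of error = 1.645 × 0.7804 = 1.2838
CI: x̄ ± margin = 132 ± 1.2838
CI: (130.7162, 133.2838)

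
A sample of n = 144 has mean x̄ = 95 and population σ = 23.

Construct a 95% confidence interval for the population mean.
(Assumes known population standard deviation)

Confidence level: 95%, α = 0.05
z_0.025 = 1.960
SE = σ/√n = 23/√144 = 1.9167
Margin of error = 1.960 × 1.9167 = 3.7567
CI: x̄ ± margin = 95 ± 3.7567
CI: (91.2433, 98.7567)

Answer: (91.2433, 98.7567)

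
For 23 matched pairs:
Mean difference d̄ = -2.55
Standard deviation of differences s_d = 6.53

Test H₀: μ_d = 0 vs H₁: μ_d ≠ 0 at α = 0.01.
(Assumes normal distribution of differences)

df = n - 1 = 22
SE = s_d/√n = 6.53/√23 = 1.3616
t = d̄/SE = -2.55/1.3616 = -1.8728
Critical value: t_{0.005,22} = ±2.819
p-value ≈ 0.0744
Decision: fail to reject H₀

Answer: t = -1.8728, fail to reject H₀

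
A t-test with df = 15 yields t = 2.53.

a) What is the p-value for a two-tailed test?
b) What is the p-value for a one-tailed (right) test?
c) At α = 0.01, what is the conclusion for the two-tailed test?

Using t-distribution with df = 15:
a) Two-tailed: p = 2×P(T > 2.53) = 0.0231
b) One-tailed: p = P(T > 2.53) = 0.0115
c) 0.0231 ≥ 0.01, fail to reject H₀

Answer: a) 0.0231, b) 0.0115, c) fail to reject H₀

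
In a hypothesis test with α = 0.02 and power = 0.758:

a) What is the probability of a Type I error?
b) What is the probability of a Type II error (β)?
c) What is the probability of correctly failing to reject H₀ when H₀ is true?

a) Type I error probability = α = 0.02
b) Power = P(reject H₀ | H₁ true) = 1 - β = 0.758, so Type II error probability = β = 1 - Power = 0.242
c) P(fail to reject H₀ | H₀ true) = 1 - α = 0.98

Answer: a) 0.02, b) 0.242, c) 0.98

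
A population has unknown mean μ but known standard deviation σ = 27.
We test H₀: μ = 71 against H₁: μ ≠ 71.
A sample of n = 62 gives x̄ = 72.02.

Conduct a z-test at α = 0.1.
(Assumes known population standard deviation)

Standard error: SE = σ/√n = 27/√62 = 3.4290
z-statistic: z = (x̄ - μ₀)/SE = (72.02 - 71)/3.4290 = 0.2975
Critical value: ±1.645
p-value = 0.7661
Decision: fail to reject H₀

Answer: z = 0.2975, fail to reject H₀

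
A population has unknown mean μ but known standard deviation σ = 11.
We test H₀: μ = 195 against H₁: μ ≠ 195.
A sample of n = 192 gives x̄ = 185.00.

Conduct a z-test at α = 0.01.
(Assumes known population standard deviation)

Standard error: SE = σ/√n = 11/√192 = 0.7939
z-statistic: z = (x̄ - μ₀)/SE = (185.00 - 195)/0.7939 = -12.5960
Critical value: ±2.576
p-value < 0.0001
Decision: reject H₀

Answer: z = -12.5960, reject H₀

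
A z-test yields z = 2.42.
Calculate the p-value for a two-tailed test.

Answer: p-value ≈ 0.0155

Derivation:
For z = 2.42:
p = 2×P(Z > |2.42|) = 2×(1 - Φ(2.42)) = 0.0155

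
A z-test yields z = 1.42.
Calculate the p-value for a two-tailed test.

Answer: p-value ≈ 0.1556

Derivation:
For z = 1.42:
p = 2×P(Z > |1.42|) = 2×(1 - Φ(1.42)) = 0.1556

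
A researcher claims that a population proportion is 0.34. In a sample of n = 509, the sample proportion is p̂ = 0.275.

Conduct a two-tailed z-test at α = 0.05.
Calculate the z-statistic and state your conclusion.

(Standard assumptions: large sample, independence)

Answer: z = -3.0957, reject H₀

Derivation:
H₀: p = 0.34, H₁: p ≠ 0.34
Standard error: SE = √(p₀(1-p₀)/n) = √(0.34×0.66/509) = 0.020997
z-statistic: z = (p̂ - p₀)/SE = (0.275 - 0.34)/0.020997 = -3.0957
Critical value: z_0.025 = ±1.960
p-value = 0.0020
Decision: reject H₀ at α = 0.05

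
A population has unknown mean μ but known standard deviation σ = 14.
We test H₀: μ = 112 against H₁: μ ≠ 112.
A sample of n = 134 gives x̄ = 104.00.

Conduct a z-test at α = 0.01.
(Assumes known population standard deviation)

Standard error: SE = σ/√n = 14/√134 = 1.2094
z-statistic: z = (x̄ - μ₀)/SE = (104.00 - 112)/1.2094 = -6.6149
Critical value: ±2.576
p-value < 0.0001
Decision: reject H₀

Answer: z = -6.6149, reject H₀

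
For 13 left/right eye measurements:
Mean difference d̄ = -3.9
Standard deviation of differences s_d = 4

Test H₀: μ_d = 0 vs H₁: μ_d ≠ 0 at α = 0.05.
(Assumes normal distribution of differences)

df = n - 1 = 12
SE = s_d/√n = 4/√13 = 1.1094
t = d̄/SE = -3.9/1.1094 = -3.5154
Critical value: t_{0.025,12} = ±2.179
p-value ≈ 0.0043
Decision: reject H₀

Answer: t = -3.5154, reject H₀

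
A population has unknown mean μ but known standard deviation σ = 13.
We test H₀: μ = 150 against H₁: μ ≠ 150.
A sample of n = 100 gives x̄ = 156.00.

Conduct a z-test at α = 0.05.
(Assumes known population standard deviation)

Answer: z = 4.6154, reject H₀

Derivation:
Standard error: SE = σ/√n = 13/√100 = 1.3000
z-statistic: z = (x̄ - μ₀)/SE = (156.00 - 150)/1.3000 = 4.6154
Critical value: ±1.960
p-value < 0.0001
Decision: reject H₀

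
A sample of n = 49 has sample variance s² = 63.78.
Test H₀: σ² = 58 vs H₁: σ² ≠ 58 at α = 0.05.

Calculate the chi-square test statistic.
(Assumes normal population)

Answer: χ² = 52.7834, fail to reject H₀

Derivation:
df = n - 1 = 48
χ² = (n-1)s²/σ₀² = 48×63.78/58 = 52.7834
Critical values: χ²_{0.975,48} = 30.755, χ²_{0.025,48} = 69.023
Rejection region: χ² < 30.755 or χ² > 69.023
Decision: fail to reject H₀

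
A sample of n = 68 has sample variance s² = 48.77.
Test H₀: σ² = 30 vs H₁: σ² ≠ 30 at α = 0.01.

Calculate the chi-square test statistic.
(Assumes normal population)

df = n - 1 = 67
χ² = (n-1)s²/σ₀² = 67×48.77/30 = 108.9197
Critical values: χ²_{0.995,67} = 40.935, χ²_{0.005,67} = 100.554
Rejection region: χ² < 40.935 or χ² > 100.554
Decision: reject H₀

Answer: χ² = 108.9197, reject H₀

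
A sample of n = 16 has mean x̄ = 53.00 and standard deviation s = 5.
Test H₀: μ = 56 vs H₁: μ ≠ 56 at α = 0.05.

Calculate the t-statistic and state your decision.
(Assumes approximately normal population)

Answer: t = -2.4000, reject H₀

Derivation:
df = n - 1 = 15
SE = s/√n = 5/√16 = 1.2500
t = (x̄ - μ₀)/SE = (53.00 - 56)/1.2500 = -2.4000
Critical value: t_{0.025,15} = ±2.131
p-value ≈ 0.0298
Decision: reject H₀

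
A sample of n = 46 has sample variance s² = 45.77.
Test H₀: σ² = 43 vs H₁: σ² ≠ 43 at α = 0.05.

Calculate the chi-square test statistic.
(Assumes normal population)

df = n - 1 = 45
χ² = (n-1)s²/σ₀² = 45×45.77/43 = 47.8988
Critical values: χ²_{0.975,45} = 28.366, χ²_{0.025,45} = 65.410
Rejection region: χ² < 28.366 or χ² > 65.410
Decision: fail to reject H₀

Answer: χ² = 47.8988, fail to reject H₀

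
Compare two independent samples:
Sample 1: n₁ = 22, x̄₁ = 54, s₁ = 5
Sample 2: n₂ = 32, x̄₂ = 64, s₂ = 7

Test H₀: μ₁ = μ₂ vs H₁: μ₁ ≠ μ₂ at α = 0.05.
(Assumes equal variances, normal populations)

Pooled variance: s²_p = [21×5² + 31×7²]/(52) = 39.3077
s_p = 6.2696
SE = s_p×√(1/n₁ + 1/n₂) = 6.2696×√(1/22 + 1/32) = 1.7364
t = (x̄₁ - x̄₂)/SE = (54 - 64)/1.7364 = -5.7590
df = 52, t-critical = ±2.007
Decision: reject H₀

Answer: t = -5.7590, reject H₀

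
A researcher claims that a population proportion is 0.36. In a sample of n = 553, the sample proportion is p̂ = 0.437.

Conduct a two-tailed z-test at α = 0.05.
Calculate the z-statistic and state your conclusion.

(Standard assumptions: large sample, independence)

H₀: p = 0.36, H₁: p ≠ 0.36
Standard error: SE = √(p₀(1-p₀)/n) = √(0.36×0.64/553) = 0.020412
z-statistic: z = (p̂ - p₀)/SE = (0.437 - 0.36)/0.020412 = 3.7723
Critical value: z_0.025 = ±1.960
p-value = 0.0002
Decision: reject H₀ at α = 0.05

Answer: z = 3.7723, reject H₀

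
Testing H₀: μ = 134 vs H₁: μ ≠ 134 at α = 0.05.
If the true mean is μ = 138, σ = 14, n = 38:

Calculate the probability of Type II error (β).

SE = σ/√n = 14/√38 = 2.2711
Critical values: μ₀ ± z_0.025×SE = 134 ± 1.960×2.2711
Acceptance region: (129.5486, 138.4514)
Under H₁ (μ = 138): z_high = (138.4514 - 138)/2.2711 = 0.1988, z_low = (129.5486 - 138)/2.2711 = -3.7213
β = P(not reject | H₁) = Φ(0.1988) - Φ(-3.7213) ≈ 0.5787

Answer: β ≈ 0.5787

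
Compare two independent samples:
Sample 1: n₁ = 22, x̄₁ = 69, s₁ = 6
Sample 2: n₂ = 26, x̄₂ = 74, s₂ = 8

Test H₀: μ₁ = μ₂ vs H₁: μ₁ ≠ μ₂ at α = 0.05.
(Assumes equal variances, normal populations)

Answer: t = -2.4118, reject H₀

Derivation:
Pooled variance: s²_p = [21×6² + 25×8²]/(46) = 51.2174
s_p = 7.1566
SE = s_p×√(1/n₁ + 1/n₂) = 7.1566×√(1/22 + 1/26) = 2.0731
t = (x̄₁ - x̄₂)/SE = (69 - 74)/2.0731 = -2.4118
df = 46, t-critical = ±2.013
Decision: reject H₀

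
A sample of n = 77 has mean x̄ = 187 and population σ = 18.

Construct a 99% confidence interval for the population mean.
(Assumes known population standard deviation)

Answer: (181.7159, 192.2841)

Derivation:
Confidence level: 99%, α = 0.01
z_0.005 = 2.576
SE = σ/√n = 18/√77 = 2.0513
Margin of error = 2.576 × 2.0513 = 5.2841
CI: x̄ ± margin = 187 ± 5.2841
CI: (181.7159, 192.2841)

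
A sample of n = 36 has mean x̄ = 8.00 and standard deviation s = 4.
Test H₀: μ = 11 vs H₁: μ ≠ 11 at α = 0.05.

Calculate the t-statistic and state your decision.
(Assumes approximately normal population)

Answer: t = -4.4998, reject H₀

Derivation:
df = n - 1 = 35
SE = s/√n = 4/√36 = 0.6667
t = (x̄ - μ₀)/SE = (8.00 - 11)/0.6667 = -4.4998
Critical value: t_{0.025,35} = ±2.030
p-value ≈ 0.0001
Decision: reject H₀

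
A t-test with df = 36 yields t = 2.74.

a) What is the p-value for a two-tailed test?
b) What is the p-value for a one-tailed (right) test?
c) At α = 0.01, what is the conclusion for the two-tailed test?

Answer: a) 0.0095, b) 0.0047, c) reject H₀

Derivation:
Using t-distribution with df = 36:
a) Two-tailed: p = 2×P(T > 2.74) = 0.0095
b) One-tailed: p = P(T > 2.74) = 0.0047
c) 0.0095 < 0.01, reject H₀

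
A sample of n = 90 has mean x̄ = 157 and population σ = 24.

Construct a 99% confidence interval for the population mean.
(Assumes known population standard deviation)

Confidence level: 99%, α = 0.01
z_0.005 = 2.576
SE = σ/√n = 24/√90 = 2.5298
Margin of error = 2.576 × 2.5298 = 6.5168
CI: x̄ ± margin = 157 ± 6.5168
CI: (150.4832, 163.5168)

Answer: (150.4832, 163.5168)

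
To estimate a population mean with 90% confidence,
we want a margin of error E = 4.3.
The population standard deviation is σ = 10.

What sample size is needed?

z_0.05 = 1.645
n = (z×σ/E)² = (1.645×10/4.3)²
n = 14.6351
Round up: n = 15

Answer: n = 15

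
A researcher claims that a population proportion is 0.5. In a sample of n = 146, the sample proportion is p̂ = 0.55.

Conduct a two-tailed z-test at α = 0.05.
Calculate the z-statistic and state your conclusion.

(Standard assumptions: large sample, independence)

Answer: z = 1.2083, fail to reject H₀

Derivation:
H₀: p = 0.5, H₁: p ≠ 0.5
Standard error: SE = √(p₀(1-p₀)/n) = √(0.5×0.5/146) = 0.041380
z-statistic: z = (p̂ - p₀)/SE = (0.55 - 0.5)/0.041380 = 1.2083
Critical value: z_0.025 = ±1.960
p-value = 0.2269
Decision: fail to reject H₀ at α = 0.05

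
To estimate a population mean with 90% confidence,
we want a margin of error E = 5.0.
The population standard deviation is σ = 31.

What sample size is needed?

Answer: n = 105

Derivation:
z_0.05 = 1.645
n = (z×σ/E)² = (1.645×31/5.0)²
n = 104.0196
Round up: n = 105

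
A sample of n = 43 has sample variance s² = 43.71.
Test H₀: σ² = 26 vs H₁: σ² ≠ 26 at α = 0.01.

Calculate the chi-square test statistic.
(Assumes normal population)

Answer: χ² = 70.6085, reject H₀

Derivation:
df = n - 1 = 42
χ² = (n-1)s²/σ₀² = 42×43.71/26 = 70.6085
Critical values: χ²_{0.995,42} = 22.138, χ²_{0.005,42} = 69.336
Rejection region: χ² < 22.138 or χ² > 69.336
Decision: reject H₀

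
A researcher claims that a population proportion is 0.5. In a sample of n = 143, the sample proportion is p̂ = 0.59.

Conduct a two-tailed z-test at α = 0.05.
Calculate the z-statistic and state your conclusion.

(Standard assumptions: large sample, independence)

H₀: p = 0.5, H₁: p ≠ 0.5
Standard error: SE = √(p₀(1-p₀)/n) = √(0.5×0.5/143) = 0.041812
z-statistic: z = (p̂ - p₀)/SE = (0.59 - 0.5)/0.041812 = 2.1525
Critical value: z_0.025 = ±1.960
p-value = 0.0314
Decision: reject H₀ at α = 0.05

Answer: z = 2.1525, reject H₀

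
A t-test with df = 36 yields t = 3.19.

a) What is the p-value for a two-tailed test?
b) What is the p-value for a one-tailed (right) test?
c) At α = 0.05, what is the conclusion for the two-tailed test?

Answer: a) 0.0029, b) 0.0015, c) reject H₀

Derivation:
Using t-distribution with df = 36:
a) Two-tailed: p = 2×P(T > 3.19) = 0.0029
b) One-tailed: p = P(T > 3.19) = 0.0015
c) 0.0029 < 0.05, reject H₀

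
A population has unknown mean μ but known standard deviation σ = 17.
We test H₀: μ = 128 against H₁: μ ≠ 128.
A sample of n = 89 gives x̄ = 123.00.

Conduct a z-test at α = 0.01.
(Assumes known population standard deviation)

Standard error: SE = σ/√n = 17/√89 = 1.8020
z-statistic: z = (x̄ - μ₀)/SE = (123.00 - 128)/1.8020 = -2.7747
Critical value: ±2.576
p-value = 0.0055
Decision: reject H₀

Answer: z = -2.7747, reject H₀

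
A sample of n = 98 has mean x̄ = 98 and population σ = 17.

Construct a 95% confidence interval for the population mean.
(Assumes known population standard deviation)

Answer: (94.6341, 101.3659)

Derivation:
Confidence level: 95%, α = 0.05
z_0.025 = 1.960
SE = σ/√n = 17/√98 = 1.7173
Margin of error = 1.960 × 1.7173 = 3.3659
CI: x̄ ± margin = 98 ± 3.3659
CI: (94.6341, 101.3659)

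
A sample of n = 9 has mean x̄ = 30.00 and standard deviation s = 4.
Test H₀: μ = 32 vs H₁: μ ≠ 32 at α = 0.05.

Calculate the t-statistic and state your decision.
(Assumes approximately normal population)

df = n - 1 = 8
SE = s/√n = 4/√9 = 1.3333
t = (x̄ - μ₀)/SE = (30.00 - 32)/1.3333 = -1.5000
Critical value: t_{0.025,8} = ±2.306
p-value ≈ 0.1720
Decision: fail to reject H₀

Answer: t = -1.5000, fail to reject H₀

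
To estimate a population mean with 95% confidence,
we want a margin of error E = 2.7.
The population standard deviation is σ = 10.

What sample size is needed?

z_0.025 = 1.960
n = (z×σ/E)² = (1.960×10/2.7)²
n = 52.6968
Round up: n = 53

Answer: n = 53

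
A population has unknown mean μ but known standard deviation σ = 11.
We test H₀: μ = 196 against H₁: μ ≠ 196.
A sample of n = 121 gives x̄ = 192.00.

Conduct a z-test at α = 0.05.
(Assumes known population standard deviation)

Answer: z = -4.0000, reject H₀

Derivation:
Standard error: SE = σ/√n = 11/√121 = 1.0000
z-statistic: z = (x̄ - μ₀)/SE = (192.00 - 196)/1.0000 = -4.0000
Critical value: ±1.960
p-value = 0.0001
Decision: reject H₀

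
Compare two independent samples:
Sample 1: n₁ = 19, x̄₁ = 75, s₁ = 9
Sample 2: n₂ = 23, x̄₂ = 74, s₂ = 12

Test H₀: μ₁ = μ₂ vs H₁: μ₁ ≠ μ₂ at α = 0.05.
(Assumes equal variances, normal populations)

Answer: t = 0.2999, fail to reject H₀

Derivation:
Pooled variance: s²_p = [18×9² + 22×12²]/(40) = 115.6500
s_p = 10.7541
SE = s_p×√(1/n₁ + 1/n₂) = 10.7541×√(1/19 + 1/23) = 3.3339
t = (x̄₁ - x̄₂)/SE = (75 - 74)/3.3339 = 0.2999
df = 40, t-critical = ±2.021
Decision: fail to reject H₀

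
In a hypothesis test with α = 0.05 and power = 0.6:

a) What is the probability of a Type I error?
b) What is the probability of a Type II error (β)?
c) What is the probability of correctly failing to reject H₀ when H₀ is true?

Answer: a) 0.05, b) 0.4, c) 0.95

Derivation:
a) Type I error probability = α = 0.05
b) Power = P(reject H₀ | H₁ true) = 1 - β = 0.6, so Type II error probability = β = 1 - Power = 0.4
c) P(fail to reject H₀ | H₀ true) = 1 - α = 0.95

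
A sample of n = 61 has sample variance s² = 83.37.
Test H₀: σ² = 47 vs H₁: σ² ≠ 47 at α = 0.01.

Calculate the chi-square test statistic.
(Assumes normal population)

Answer: χ² = 106.4298, reject H₀

Derivation:
df = n - 1 = 60
χ² = (n-1)s²/σ₀² = 60×83.37/47 = 106.4298
Critical values: χ²_{0.995,60} = 35.534, χ²_{0.005,60} = 91.952
Rejection region: χ² < 35.534 or χ² > 91.952
Decision: reject H₀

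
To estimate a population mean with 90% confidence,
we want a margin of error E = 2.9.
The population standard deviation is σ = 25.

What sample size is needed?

Answer: n = 202

Derivation:
z_0.05 = 1.645
n = (z×σ/E)² = (1.645×25/2.9)²
n = 201.1017
Round up: n = 202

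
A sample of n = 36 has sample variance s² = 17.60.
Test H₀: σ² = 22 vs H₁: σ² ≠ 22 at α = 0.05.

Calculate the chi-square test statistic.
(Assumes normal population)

df = n - 1 = 35
χ² = (n-1)s²/σ₀² = 35×17.60/22 = 28.0000
Critical values: χ²_{0.975,35} = 20.569, χ²_{0.025,35} = 53.203
Rejection region: χ² < 20.569 or χ² > 53.203
Decision: fail to reject H₀

Answer: χ² = 28.0000, fail to reject H₀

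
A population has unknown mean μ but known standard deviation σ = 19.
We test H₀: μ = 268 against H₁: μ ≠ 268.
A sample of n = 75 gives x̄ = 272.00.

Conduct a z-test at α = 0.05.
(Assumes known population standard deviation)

Answer: z = 1.8232, fail to reject H₀

Derivation:
Standard error: SE = σ/√n = 19/√75 = 2.1939
z-statistic: z = (x̄ - μ₀)/SE = (272.00 - 268)/2.1939 = 1.8232
Critical value: ±1.960
p-value = 0.0683
Decision: fail to reject H₀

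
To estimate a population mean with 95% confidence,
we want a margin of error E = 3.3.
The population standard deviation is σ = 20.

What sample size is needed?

Answer: n = 142

Derivation:
z_0.025 = 1.960
n = (z×σ/E)² = (1.960×20/3.3)²
n = 141.1056
Round up: n = 142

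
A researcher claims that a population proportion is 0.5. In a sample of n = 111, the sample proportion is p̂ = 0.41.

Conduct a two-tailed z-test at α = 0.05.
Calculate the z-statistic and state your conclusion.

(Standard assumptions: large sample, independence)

H₀: p = 0.5, H₁: p ≠ 0.5
Standard error: SE = √(p₀(1-p₀)/n) = √(0.5×0.5/111) = 0.047458
z-statistic: z = (p̂ - p₀)/SE = (0.41 - 0.5)/0.047458 = -1.8964
Critical value: z_0.025 = ±1.960
p-value = 0.0579
Decision: fail to reject H₀ at α = 0.05

Answer: z = -1.8964, fail to reject H₀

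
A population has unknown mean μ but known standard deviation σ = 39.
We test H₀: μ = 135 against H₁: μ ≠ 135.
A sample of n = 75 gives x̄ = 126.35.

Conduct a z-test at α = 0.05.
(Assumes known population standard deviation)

Answer: z = -1.9208, fail to reject H₀

Derivation:
Standard error: SE = σ/√n = 39/√75 = 4.5033
z-statistic: z = (x̄ - μ₀)/SE = (126.35 - 135)/4.5033 = -1.9208
Critical value: ±1.960
p-value = 0.0548
Decision: fail to reject H₀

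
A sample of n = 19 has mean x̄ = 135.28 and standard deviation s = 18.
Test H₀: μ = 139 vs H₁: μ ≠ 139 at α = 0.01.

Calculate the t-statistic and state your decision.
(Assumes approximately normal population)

Answer: t = -0.9008, fail to reject H₀

Derivation:
df = n - 1 = 18
SE = s/√n = 18/√19 = 4.1295
t = (x̄ - μ₀)/SE = (135.28 - 139)/4.1295 = -0.9008
Critical value: t_{0.005,18} = ±2.878
p-value ≈ 0.3796
Decision: fail to reject H₀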